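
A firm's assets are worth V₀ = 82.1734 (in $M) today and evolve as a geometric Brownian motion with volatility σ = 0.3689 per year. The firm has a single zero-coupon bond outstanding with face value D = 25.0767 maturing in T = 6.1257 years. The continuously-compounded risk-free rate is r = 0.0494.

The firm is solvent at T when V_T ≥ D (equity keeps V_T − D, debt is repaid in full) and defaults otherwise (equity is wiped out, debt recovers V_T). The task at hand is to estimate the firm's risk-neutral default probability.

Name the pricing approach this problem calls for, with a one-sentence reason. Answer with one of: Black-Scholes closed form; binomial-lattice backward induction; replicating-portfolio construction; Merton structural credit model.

framework: Merton structural credit model

Key observation: the data describe a firm's assets (V₀ = 82.1734, GBM) and a single zero-coupon debt of face 25.0767, so credit quantities follow from equity-as-call in the structural model.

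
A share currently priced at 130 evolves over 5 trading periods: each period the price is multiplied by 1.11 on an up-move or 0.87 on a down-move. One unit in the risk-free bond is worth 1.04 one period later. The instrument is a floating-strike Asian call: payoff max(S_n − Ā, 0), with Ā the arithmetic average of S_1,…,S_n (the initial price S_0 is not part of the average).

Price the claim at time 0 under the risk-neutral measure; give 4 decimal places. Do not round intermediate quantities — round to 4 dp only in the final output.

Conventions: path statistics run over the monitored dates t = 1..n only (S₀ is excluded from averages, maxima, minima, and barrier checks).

Risk-neutral up-probability p* = (R−d)/(u−d) = (1.04−0.87)/(1.11−0.87) = 0.7083; the claim prices as the p*-weighted sum of path payoffs discounted by R^5.
Enumerate all 2^5 = 32 price paths (U = up ×1.11, D = down ×0.87); each path with k up-moves has probability p*^k·(1−p*)^(5−k).
DDDDD: Ā=87.2748, payoff=0.0000, prob=0.002111
UDDDD: Ā=111.3506, payoff=0.0000, prob=0.005126
DUDDD: Ā=105.1106, payoff=0.0000, prob=0.005126
UUDDD: Ā=134.1066, payoff=0.0000, prob=0.012449
DDUDD: Ā=99.6818, payoff=0.0000, prob=0.005126
UDUDD: Ā=127.1802, payoff=0.0000, prob=0.012449
DUUDD: Ā=120.9402, payoff=0.0000, prob=0.012449
UUUDD: Ā=154.3030, payoff=0.0000, prob=0.030233
DDDUD: Ā=94.9587, payoff=0.0000, prob=0.005126
UDDUD: Ā=121.1542, payoff=0.0000, prob=0.012449
DUDUD: Ā=114.9142, payoff=0.0000, prob=0.012449
UUDUD: Ā=146.6147, payoff=0.0000, prob=0.030233
DDUUD: Ā=109.4854, payoff=0.0000, prob=0.012449
UDUUD: Ā=139.6883, payoff=0.0000, prob=0.030233
DUUUD: Ā=133.4483, payoff=1.1225, prob=0.030233
UUUUD: Ā=170.2616, payoff=1.4322, prob=0.073424
DDDDU: Ā=90.8496, payoff=0.0000, prob=0.005126
UDDDU: Ā=115.9116, payoff=0.0000, prob=0.012449
DUDDU: Ā=109.6716, payoff=0.0000, prob=0.012449
UUDDU: Ā=139.9258, payoff=0.0000, prob=0.030233
DDUDU: Ā=104.2428, payoff=1.2316, prob=0.012449
UDUDU: Ā=132.9994, payoff=1.5713, prob=0.030233
DUUDU: Ā=126.7594, payoff=7.8113, prob=0.030233
UUUDU: Ā=161.7276, payoff=9.9662, prob=0.073424
DDDUU: Ā=99.5198, payoff=5.9546, prob=0.012449
UDDUU: Ā=126.9735, payoff=7.5973, prob=0.030233
DUDUU: Ā=120.7335, payoff=13.8373, prob=0.030233
UUDUU: Ā=154.0393, payoff=17.6545, prob=0.073424
DDUUU: Ā=115.3047, payoff=19.2661, prob=0.030233
UDUUU: Ā=147.1129, payoff=24.5809, prob=0.073424
DUUUU: Ā=140.8729, payoff=30.8209, prob=0.073424
UUUUU: Ā=179.7343, payoff=39.3232, prob=0.178315
Price = Σ prob·payoff / R^5 = 14.850507 / 1.216653 = 12.2060

price = 12.2060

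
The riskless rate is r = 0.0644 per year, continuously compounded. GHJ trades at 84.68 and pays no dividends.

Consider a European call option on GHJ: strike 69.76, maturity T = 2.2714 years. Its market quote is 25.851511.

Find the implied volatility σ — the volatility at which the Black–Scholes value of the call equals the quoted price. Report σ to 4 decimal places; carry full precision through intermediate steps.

sigma = 0.2023

At σ = 0.2023 the Black–Scholes value reproduces the quote:
σ√T = 0.2023·√2.2714 = 0.304890
d₁ = (ln(S/K) + (r+σ²/2)T) / (σ√T) = (ln(84.68/69.76) + (0.0644+0.2023²/2)·2.2714) / 0.304890 = (0.193819 + 0.192757) / 0.304890 = 1.267920
d₂ = d₁ − σ√T = 1.267920 − 0.304890 = 0.963030
e^{−rT} = 0.863917
N(d₁) = 0.897587,  N(d₂) = 0.832234
V = S·N(d₁) − K·e^{−rT}·N(d₂) = 76.007644 − 50.156133 = 25.851511 (matching the quote); vega is positive throughout, so no other σ reproduces this price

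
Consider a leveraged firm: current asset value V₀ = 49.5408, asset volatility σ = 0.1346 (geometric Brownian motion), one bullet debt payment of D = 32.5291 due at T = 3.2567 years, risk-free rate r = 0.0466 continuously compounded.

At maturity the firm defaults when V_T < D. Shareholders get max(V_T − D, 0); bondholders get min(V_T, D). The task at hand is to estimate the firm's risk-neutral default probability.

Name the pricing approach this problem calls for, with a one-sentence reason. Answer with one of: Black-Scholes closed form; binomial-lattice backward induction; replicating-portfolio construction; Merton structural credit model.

Key observation: the asked-for credit quantity lives on the firm's capital structure — asset value, asset volatility, debt face 32.5291 — which is the structural model's domain.

framework: Merton structural credit model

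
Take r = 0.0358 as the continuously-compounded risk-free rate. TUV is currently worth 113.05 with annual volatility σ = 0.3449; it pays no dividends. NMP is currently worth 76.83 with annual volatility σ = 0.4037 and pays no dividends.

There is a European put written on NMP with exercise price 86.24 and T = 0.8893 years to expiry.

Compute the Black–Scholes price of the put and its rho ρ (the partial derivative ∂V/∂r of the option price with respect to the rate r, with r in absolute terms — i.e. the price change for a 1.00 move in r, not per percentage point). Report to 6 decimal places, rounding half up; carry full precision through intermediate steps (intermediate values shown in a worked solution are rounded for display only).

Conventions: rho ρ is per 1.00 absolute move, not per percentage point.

price = 15.746465
ρ = -48.970140

σ√T = 0.4037·√0.8893 = 0.380700
d₁ = (ln(S/K) + (r+σ²/2)T) / (σ√T) = (ln(76.83/86.24) + (0.0358+0.4037²/2)·0.8893) / 0.380700 = (-0.115539 + 0.104303) / 0.380700 = -0.029513
d₂ = d₁ − σ√T = -0.029513 − 0.380700 = -0.410213
e^{−rT} = 0.968665
N(−d₁) = 0.511772,  N(−d₂) = 0.659175
Put price V = K·e^{−rT}·N(−d₂) − S·N(−d₁) = 55.065939 − 39.319474 = 15.746465
ρ = −K·T·e^{−rT}·N(−d₂) = -48.970140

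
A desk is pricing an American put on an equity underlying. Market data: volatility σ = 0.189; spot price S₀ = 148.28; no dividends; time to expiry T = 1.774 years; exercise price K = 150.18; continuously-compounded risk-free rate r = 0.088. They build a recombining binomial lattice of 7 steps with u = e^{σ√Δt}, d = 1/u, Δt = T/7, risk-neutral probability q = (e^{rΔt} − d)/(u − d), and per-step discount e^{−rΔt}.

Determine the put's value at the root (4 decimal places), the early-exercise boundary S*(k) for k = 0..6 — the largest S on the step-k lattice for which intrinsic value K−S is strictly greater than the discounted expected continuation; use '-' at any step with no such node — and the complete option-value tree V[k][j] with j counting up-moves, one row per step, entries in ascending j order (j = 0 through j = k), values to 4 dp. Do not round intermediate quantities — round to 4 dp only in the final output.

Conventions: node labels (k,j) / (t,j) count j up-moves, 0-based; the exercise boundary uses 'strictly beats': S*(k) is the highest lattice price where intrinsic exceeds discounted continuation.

Δt=0.25343, u=1.09982, d=0.90924, q=0.59457, disc=e^(-rΔt)=0.97795
k=7 terminal: V=max(K-S,0) → 74.0013 58.0341 38.7201 15.3578 0.0000 0.0000 0.0000 0.0000
k=6: j=0 S=83.7828 intr=66.3972 cont=63.0850 V=66.3972[EX]; j=1 S=101.3439 intr=48.8361 cont=45.5239 V=48.8361[EX]; j=2 S=122.5858 intr=27.5942 cont=24.2820 V=27.5942[EX]; j=3 S=148.2800 intr=1.9000 cont=6.0892 V=6.0892[hold]; j=4 S=179.3598 intr=0.0000 cont=0.0000 V=0.0000[hold]; j=5 S=216.9540 intr=0.0000 cont=0.0000 V=0.0000[hold]; j=6 S=262.4281 intr=0.0000 cont=0.0000 V=0.0000[hold]  S*(6)=122.5858
k=5: j=0 S=92.1459 intr=58.0341 cont=54.7219 V=58.0341[EX]; j=1 S=111.4599 intr=38.7201 cont=35.4079 V=38.7201[EX]; j=2 S=134.8222 intr=15.3578 cont=14.4815 V=15.3578[EX]; j=3 S=163.0812 intr=0.0000 cont=2.4143 V=2.4143[hold]; j=4 S=197.2634 intr=0.0000 cont=0.0000 V=0.0000[hold]; j=5 S=238.6102 intr=0.0000 cont=0.0000 V=0.0000[hold]  S*(5)=134.8222
k=4: j=0 S=101.3439 intr=48.8361 cont=45.5239 V=48.8361[EX]; j=1 S=122.5858 intr=27.5942 cont=24.2820 V=27.5942[EX]; j=2 S=148.2800 intr=1.9000 cont=7.4931 V=7.4931[hold]; j=3 S=179.3598 intr=0.0000 cont=0.9573 V=0.9573[hold]; j=4 S=216.9540 intr=0.0000 cont=0.0000 V=0.0000[hold]  S*(4)=122.5858
k=3: j=0 S=111.4599 intr=38.7201 cont=35.4079 V=38.7201[EX]; j=1 S=134.8222 intr=15.3578 cont=15.2978 V=15.3578[EX]; j=2 S=163.0812 intr=0.0000 cont=3.5275 V=3.5275[hold]; j=3 S=197.2634 intr=0.0000 cont=0.3795 V=0.3795[hold]  S*(3)=134.8222
k=2: j=0 S=122.5858 intr=27.5942 cont=24.2820 V=27.5942[EX]; j=1 S=148.2800 intr=1.9000 cont=8.1403 V=8.1403[hold]; j=2 S=179.3598 intr=0.0000 cont=1.6193 V=1.6193[hold]  S*(2)=122.5858
k=1: j=0 S=134.8222 intr=15.3578 cont=15.6741 V=15.6741[hold]; j=1 S=163.0812 intr=0.0000 cont=4.1691 V=4.1691[hold]  S*(1)=-
k=0: j=0 S=148.2800 intr=1.9000 cont=8.6388 V=8.6388[hold]  S*(0)=-

price = 8.6388
boundary = - - 122.5858 134.8222 122.5858 134.8222 122.5858
tree:
8.6388
15.6741 4.1691
27.5942 8.1403 1.6193
38.7201 15.3578 3.5275 0.3795
48.8361 27.5942 7.4931 0.9573 0.0000
58.0341 38.7201 15.3578 2.4143 0.0000 0.0000
66.3972 48.8361 27.5942 6.0892 0.0000 0.0000 0.0000
74.0013 58.0341 38.7201 15.3578 0.0000 0.0000 0.0000 0.0000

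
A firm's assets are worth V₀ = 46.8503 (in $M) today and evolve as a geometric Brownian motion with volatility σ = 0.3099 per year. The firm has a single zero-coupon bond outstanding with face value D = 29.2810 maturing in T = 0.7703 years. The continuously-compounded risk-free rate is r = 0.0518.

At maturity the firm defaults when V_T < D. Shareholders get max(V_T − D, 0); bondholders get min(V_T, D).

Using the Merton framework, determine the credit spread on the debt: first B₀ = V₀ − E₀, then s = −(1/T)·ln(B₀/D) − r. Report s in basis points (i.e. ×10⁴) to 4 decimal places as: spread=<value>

With assets at 46.8503 and a single debt payment of 29.2810 at 0.7703 years:
d₁ = [ln(V₀/D) + (r + σ²/2)T] / (σ√T)
   = [ln(46.8503/29.2810) + (0.0518 + 0.5·0.3099²)·0.7703] / (0.3099·√0.7703)
   = [0.470019 + 0.076891] / 0.271989 = 2.010776
d₂ = d₁ − σ√T = 2.010776 − 0.271989 = 1.738787
N(d₁) = 0.977825,  N(d₂) = 0.958964,  e^(−rT) = 0.960884
E₀ = V₀·N(d₁) − D·e^(−rT)·N(d₂)
   = 46.8503·0.977825 − 29.2810·0.960884·0.958964 = 18.830347
B₀ = V₀ − E₀ = 46.8503 − 18.830347 = 28.019953
spread = −(1/T)·ln(B₀/D) − r = −(1/0.7703)·ln(28.019953/29.2810) − 0.0518 = 0.00534916
in basis points: 0.00534916 × 10⁴ = 53.4916 bp

spread=53.4916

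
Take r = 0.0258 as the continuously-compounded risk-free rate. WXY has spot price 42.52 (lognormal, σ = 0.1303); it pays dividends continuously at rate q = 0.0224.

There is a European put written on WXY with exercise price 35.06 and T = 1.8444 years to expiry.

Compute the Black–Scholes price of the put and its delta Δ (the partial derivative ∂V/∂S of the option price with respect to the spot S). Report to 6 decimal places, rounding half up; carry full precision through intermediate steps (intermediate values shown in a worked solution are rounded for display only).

σ√T = 0.1303·√1.8444 = 0.176959
d₁ = (ln(S/K) + (r−q+σ²/2)T) / (σ√T) = (ln(42.52/35.06) + (0.0258−0.0224+0.1303²/2)·1.8444) / 0.176959 = (0.192914 + 0.021928) / 0.176959 = 1.214079
d₂ = d₁ − σ√T = 1.214079 − 0.176959 = 1.037120
e^{−rT} = 0.953529
e^{−qT} = 0.959527
N(−d₁) = 0.112359,  N(−d₂) = 0.149840
Put price V = K·e^{−rT}·N(−d₂) − S·e^{−qT}·N(−d₁) = 5.009258 − 4.584139 = 0.425120
Δ = −e^{−qT}·N(−d₁) = -0.107811

price = 0.425120
Δ = -0.107811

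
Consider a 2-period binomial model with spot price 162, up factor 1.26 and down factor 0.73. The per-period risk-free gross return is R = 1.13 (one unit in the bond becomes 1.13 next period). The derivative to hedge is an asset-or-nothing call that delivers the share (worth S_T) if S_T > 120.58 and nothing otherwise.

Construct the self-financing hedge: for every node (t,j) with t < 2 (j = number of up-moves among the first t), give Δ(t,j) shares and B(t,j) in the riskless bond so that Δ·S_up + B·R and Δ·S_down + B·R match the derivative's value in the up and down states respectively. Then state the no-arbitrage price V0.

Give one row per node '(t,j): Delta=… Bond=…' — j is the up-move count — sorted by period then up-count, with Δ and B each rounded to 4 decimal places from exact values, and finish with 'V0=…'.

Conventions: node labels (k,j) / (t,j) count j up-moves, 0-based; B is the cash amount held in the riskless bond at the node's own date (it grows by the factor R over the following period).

No-arbitrage ⇒ martingale measure with p* = (R−d)/(u−d) = 0.7547.
At maturity the claim pays: V(2,0)=0.0000, V(2,1)=149.0076, V(2,2)=257.1912
(1,0): S=118.2600. Δ = (V_up−V_dn)/(S_up−S_dn) = (149.0076−0.0000)/(149.0076−86.3298) = 2.3774. V = [p*·149.0076 + (1−p*)·0.0000]/1.13 = 99.5209. B = V − Δ·S = -181.6256.
(1,1): S=204.1200. Δ = (V_up−V_dn)/(S_up−S_dn) = (257.1912−149.0076)/(257.1912−149.0076) = 1.0000. V = [p*·257.1912 + (1−p*)·149.0076]/1.13 = 204.1200. B = V − Δ·S = 0.0000.
(0,0): S=162.0000. Δ = (V_up−V_dn)/(S_up−S_dn) = (204.1200−99.5209)/(204.1200−118.2600) = 1.2183. V = [p*·204.1200 + (1−p*)·99.5209]/1.13 = 157.9324. B = V − Δ·S = -39.4245.
Check: Δ(0,0)·S0 + B(0,0) = 157.9324 = V0.

(0,0): Delta=1.2183 Bond=-39.4245
(1,0): Delta=2.3774 Bond=-181.6256
(1,1): Delta=1.0000 Bond=0.0000
V0=157.9324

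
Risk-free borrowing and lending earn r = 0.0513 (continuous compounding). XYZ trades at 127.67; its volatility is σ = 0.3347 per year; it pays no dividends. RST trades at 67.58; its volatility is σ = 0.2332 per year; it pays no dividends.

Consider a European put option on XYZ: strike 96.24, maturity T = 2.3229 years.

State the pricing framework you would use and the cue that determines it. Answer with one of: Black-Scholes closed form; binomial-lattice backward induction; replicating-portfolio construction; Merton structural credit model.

framework: Black-Scholes closed form

Key observation: the instrument is a plain European put (strike 96.24) on a lognormal asset; the exact continuous-time formula applies directly.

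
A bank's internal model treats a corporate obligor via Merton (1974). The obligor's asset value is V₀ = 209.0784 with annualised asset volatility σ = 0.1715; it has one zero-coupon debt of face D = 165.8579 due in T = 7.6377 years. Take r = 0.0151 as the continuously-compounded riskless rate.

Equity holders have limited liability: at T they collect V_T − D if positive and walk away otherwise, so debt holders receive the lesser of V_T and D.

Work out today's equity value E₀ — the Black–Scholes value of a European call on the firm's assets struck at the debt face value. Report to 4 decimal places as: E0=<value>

Work the structural quantities from V₀ = 209.0784 against face 165.8579:
d₁ = [ln(V₀/D) + (r + σ²/2)T] / (σ√T)
   = [ln(209.0784/165.8579) + (0.0151 + 0.5·0.1715²)·7.6377] / (0.1715·√7.6377)
   = [0.231578 + 0.227650] / 0.473964 = 0.968909
d₂ = d₁ − σ√T = 0.968909 − 0.473964 = 0.494945
N(d₁) = 0.833705,  N(d₂) = 0.689681,  e^(−rT) = 0.891073
E₀ = V₀·N(d₁) − D·e^(−rT)·N(d₂)
   = 209.0784·0.833705 − 165.8579·0.891073·0.689681 = 72.380767

E0=72.3808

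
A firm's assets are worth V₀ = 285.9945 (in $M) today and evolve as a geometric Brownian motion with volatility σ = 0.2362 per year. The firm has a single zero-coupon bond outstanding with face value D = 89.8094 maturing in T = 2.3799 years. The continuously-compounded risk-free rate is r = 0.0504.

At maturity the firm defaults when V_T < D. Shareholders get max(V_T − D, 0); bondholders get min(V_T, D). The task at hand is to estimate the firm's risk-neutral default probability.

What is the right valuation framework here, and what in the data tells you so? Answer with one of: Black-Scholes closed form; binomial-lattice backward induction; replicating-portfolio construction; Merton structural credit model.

Key observation: with the firm-asset dynamics (V₀ = 285.9945) and a single zero-coupon liability of face 89.8094 given, debt value, spread, and default probability all derive from the option view of the balance sheet.

framework: Merton structural credit model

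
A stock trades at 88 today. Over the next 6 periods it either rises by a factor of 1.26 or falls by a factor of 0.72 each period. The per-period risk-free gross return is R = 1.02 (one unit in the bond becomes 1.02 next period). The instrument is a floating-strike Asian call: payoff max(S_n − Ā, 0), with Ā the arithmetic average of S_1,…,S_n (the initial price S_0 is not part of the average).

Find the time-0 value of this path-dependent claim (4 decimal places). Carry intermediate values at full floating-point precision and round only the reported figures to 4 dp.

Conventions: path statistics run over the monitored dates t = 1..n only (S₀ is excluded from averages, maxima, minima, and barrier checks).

price = 13.8903

Under the martingale measure an up-move has probability p* = 0.5556; value the claim as the probability-weighted average of per-path payoffs, discounted 6 periods at R = 1.02.
Enumerate all 2^6 = 64 price paths (U = up ×1.26, D = down ×0.72); each path with k up-moves has probability p*^k·(1−p*)^(6−k).
DDDDDD: Ā=32.4602, payoff=0.0000, prob=0.007707
UDDDDD: Ā=56.8053, payoff=0.0000, prob=0.009634
DUDDDD: Ā=48.8853, payoff=0.0000, prob=0.009634
UUDDDD: Ā=85.5492, payoff=0.0000, prob=0.012043
DDUDDD: Ā=43.1829, payoff=0.0000, prob=0.009634
UDUDDD: Ā=75.5700, payoff=0.0000, prob=0.012043
DUUDDD: Ā=67.6500, payoff=0.0000, prob=0.012043
UUUDDD: Ā=118.3875, payoff=0.0000, prob=0.015053
DDDUDD: Ā=39.0771, payoff=0.0000, prob=0.009634
UDDUDD: Ā=68.3850, payoff=0.0000, prob=0.012043
DUDUDD: Ā=60.4650, payoff=0.0000, prob=0.012043
UUDUDD: Ā=105.8138, payoff=0.0000, prob=0.015053
DDUUDD: Ā=54.7626, payoff=0.0000, prob=0.012043
UDUUDD: Ā=95.8346, payoff=0.0000, prob=0.015053
DUUUDD: Ā=87.9146, payoff=0.0000, prob=0.015053
UUUUDD: Ā=153.8505, payoff=0.0000, prob=0.018817
DDDDUD: Ā=36.1210, payoff=0.0000, prob=0.009634
UDDDUD: Ā=63.2118, payoff=0.0000, prob=0.012043
DUDDUD: Ā=55.2918, payoff=0.0000, prob=0.012043
UUDDUD: Ā=96.7606, payoff=0.0000, prob=0.015053
DDUDUD: Ā=49.5894, payoff=0.0000, prob=0.012043
UDUDUD: Ā=86.7814, payoff=0.0000, prob=0.015053
DUUDUD: Ā=78.8614, payoff=0.0000, prob=0.015053
UUUDUD: Ā=138.0075, payoff=0.0000, prob=0.018817
DDDUUD: Ā=45.4837, payoff=0.0000, prob=0.012043
UDDUUD: Ā=79.5964, payoff=0.0000, prob=0.015053
DUDUUD: Ā=71.6764, payoff=0.0000, prob=0.015053
UUDUUD: Ā=125.4337, payoff=0.0000, prob=0.018817
DDUUUD: Ā=65.9740, payoff=0.0000, prob=0.015053
UDUUUD: Ā=115.4545, payoff=0.0000, prob=0.018817
DUUUUD: Ā=107.5345, payoff=7.4475, prob=0.018817
UUUUUD: Ā=188.1854, payoff=13.0331, prob=0.023521
DDDDDU: Ā=33.9926, payoff=0.0000, prob=0.009634
UDDDDU: Ā=59.4871, payoff=0.0000, prob=0.012043
DUDDDU: Ā=51.5671, payoff=0.0000, prob=0.012043
UUDDDU: Ā=90.2424, payoff=0.0000, prob=0.015053
DDUDDU: Ā=45.8647, payoff=0.0000, prob=0.012043
UDUDDU: Ā=80.2632, payoff=0.0000, prob=0.015053
DUUDDU: Ā=72.3432, payoff=0.0000, prob=0.015053
UUUDDU: Ā=126.6005, payoff=0.0000, prob=0.018817
DDDUDU: Ā=41.7589, payoff=0.0000, prob=0.012043
UDDUDU: Ā=73.0781, payoff=0.0000, prob=0.015053
DUDUDU: Ā=65.1581, payoff=0.5459, prob=0.015053
UUDUDU: Ā=114.0268, payoff=0.9552, prob=0.018817
DDUUDU: Ā=59.4557, payoff=6.2483, prob=0.015053
UDUUDU: Ā=104.0476, payoff=10.9344, prob=0.018817
DUUUDU: Ā=96.1276, payoff=18.8544, prob=0.018817
UUUUDU: Ā=168.2232, payoff=32.9953, prob=0.023521
DDDDUU: Ā=38.8028, payoff=0.0000, prob=0.012043
UDDDUU: Ā=67.9049, payoff=0.0000, prob=0.015053
DUDDUU: Ā=59.9849, payoff=5.7191, prob=0.015053
UUDDUU: Ā=104.9736, payoff=10.0084, prob=0.018817
DDUDUU: Ā=54.2825, payoff=11.4215, prob=0.015053
UDUDUU: Ā=94.9944, payoff=19.9876, prob=0.018817
DUUDUU: Ā=87.0744, payoff=27.9076, prob=0.018817
UUUDUU: Ā=152.3802, payoff=48.8383, prob=0.023521
DDDUUU: Ā=50.1768, payoff=15.5272, prob=0.015053
UDDUUU: Ā=87.8094, payoff=27.1726, prob=0.018817
DUDUUU: Ā=79.8894, payoff=35.0926, prob=0.018817
UUDUUU: Ā=139.8064, payoff=61.4120, prob=0.023521
DDUUUU: Ā=74.1870, payoff=40.7950, prob=0.018817
UDUUUU: Ā=129.8272, payoff=71.3912, prob=0.023521
DUUUUU: Ā=121.9072, payoff=79.3112, prob=0.023521
UUUUUU: Ā=213.3377, payoff=138.7947, prob=0.029401
Price = Σ prob·payoff / R^6 = 15.642716 / 1.126162 = 13.8903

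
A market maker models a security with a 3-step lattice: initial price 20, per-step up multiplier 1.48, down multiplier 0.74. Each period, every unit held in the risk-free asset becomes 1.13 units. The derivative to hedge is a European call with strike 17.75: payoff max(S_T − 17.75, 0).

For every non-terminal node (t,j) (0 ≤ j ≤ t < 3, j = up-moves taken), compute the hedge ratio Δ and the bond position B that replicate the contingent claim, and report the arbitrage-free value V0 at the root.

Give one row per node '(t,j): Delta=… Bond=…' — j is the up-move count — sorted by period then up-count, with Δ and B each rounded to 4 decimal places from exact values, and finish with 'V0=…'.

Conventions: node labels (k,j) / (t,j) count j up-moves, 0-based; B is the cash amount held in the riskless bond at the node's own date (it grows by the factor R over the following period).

Arbitrage-free pricing uses the up-move probability p* = (R−d)/(u−d) = 0.5270, discounting each step at R = 1.13.
Terminal payoffs: V(3,0)=0.0000, V(3,1)=0.0000, V(3,2)=14.6679, V(3,3)=47.0858
(2,0): S=10.9520. Δ = (V_up−V_dn)/(S_up−S_dn) = (0.0000−0.0000)/(16.2090−8.1045) = 0.0000. V = [p*·0.0000 + (1−p*)·0.0000]/1.13 = 0.0000. B = V − Δ·S = 0.0000.
(2,1): S=21.9040. Δ = (V_up−V_dn)/(S_up−S_dn) = (14.6679−0.0000)/(32.4179−16.2090) = 0.9049. V = [p*·14.6679 + (1−p*)·0.0000]/1.13 = 6.8411. B = V − Δ·S = -12.9805.
(2,2): S=43.8080. Δ = (V_up−V_dn)/(S_up−S_dn) = (47.0858−14.6679)/(64.8358−32.4179) = 1.0000. V = [p*·47.0858 + (1−p*)·14.6679]/1.13 = 28.1000. B = V − Δ·S = -15.7080.
(1,0): S=14.8000. Δ = (V_up−V_dn)/(S_up−S_dn) = (6.8411−0.0000)/(21.9040−10.9520) = 0.6246. V = [p*·6.8411 + (1−p*)·0.0000]/1.13 = 3.1906. B = V − Δ·S = -6.0540.
(1,1): S=29.6000. Δ = (V_up−V_dn)/(S_up−S_dn) = (28.1000−6.8411)/(43.8080−21.9040) = 0.9706. V = [p*·28.1000 + (1−p*)·6.8411]/1.13 = 15.9691. B = V − Δ·S = -12.7592.
(0,0): S=20.0000. Δ = (V_up−V_dn)/(S_up−S_dn) = (15.9691−3.1906)/(29.6000−14.8000) = 0.8634. V = [p*·15.9691 + (1−p*)·3.1906]/1.13 = 8.7834. B = V − Δ·S = -8.4848.
Sanity check at the root: Δ(0,0)·S0 + B(0,0) reproduces V0 = 8.7834.

(0,0): Delta=0.8634 Bond=-8.4848
(1,0): Delta=0.6246 Bond=-6.0540
(1,1): Delta=0.9706 Bond=-12.7592
(2,0): Delta=0.0000 Bond=0.0000
(2,1): Delta=0.9049 Bond=-12.9805
(2,2): Delta=1.0000 Bond=-15.7080
V0=8.7834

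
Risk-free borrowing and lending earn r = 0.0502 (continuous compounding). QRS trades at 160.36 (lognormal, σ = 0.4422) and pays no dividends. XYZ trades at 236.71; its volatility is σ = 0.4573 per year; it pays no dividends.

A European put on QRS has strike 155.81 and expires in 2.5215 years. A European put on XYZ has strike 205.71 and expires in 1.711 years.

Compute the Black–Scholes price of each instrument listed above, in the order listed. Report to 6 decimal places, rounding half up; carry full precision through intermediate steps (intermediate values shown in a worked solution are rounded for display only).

price(QRS put K=155.81) = 30.264242
price(XYZ put K=205.71) = 29.469973

[QRS put K=155.81]
σ√T = 0.4422·√2.5215 = 0.702180
d₁ = (ln(S/K) + (r+σ²/2)T) / (σ√T) = (ln(160.36/155.81) + (0.0502+0.4422²/2)·2.5215) / 0.702180 = (0.028784 + 0.373107) / 0.702180 = 0.572348
d₂ = d₁ − σ√T = 0.572348 − 0.702180 = -0.129831
e^{−rT} = 0.881104
N(−d₁) = 0.283543,  N(−d₂) = 0.551650
price = K·e^{−rT}·N(−d₂) − S·N(−d₁) = 75.733194 − 45.468953 = 30.264242
[XYZ put K=205.71]
σ√T = 0.4573·√1.711 = 0.598172
d₁ = (ln(S/K) + (r+σ²/2)T) / (σ√T) = (ln(236.71/205.71) + (0.0502+0.4573²/2)·1.711) / 0.598172 = (0.140368 + 0.264797) / 0.598172 = 0.677339
d₂ = d₁ − σ√T = 0.677339 − 0.598172 = 0.079167
e^{−rT} = 0.917693
N(−d₁) = 0.249095,  N(−d₂) = 0.468450
price = K·e^{−rT}·N(−d₂) − S·N(−d₁) = 88.433333 − 58.963360 = 29.469973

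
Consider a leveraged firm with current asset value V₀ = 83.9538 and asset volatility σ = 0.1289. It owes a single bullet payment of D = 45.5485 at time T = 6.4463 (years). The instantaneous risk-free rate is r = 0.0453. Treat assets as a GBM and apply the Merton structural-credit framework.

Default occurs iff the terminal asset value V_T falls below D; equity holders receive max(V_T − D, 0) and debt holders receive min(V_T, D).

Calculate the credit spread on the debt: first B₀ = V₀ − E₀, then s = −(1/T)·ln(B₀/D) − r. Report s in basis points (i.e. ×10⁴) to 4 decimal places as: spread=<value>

Apply the equity-as-call identities (strike 45.5485, horizon 6.4463 years):
d₁ = [ln(V₀/D) + (r + σ²/2)T] / (σ√T)
   = [ln(83.9538/45.5485) + (0.0453 + 0.5·0.1289²)·6.4463] / (0.1289·√6.4463)
   = [0.611489 + 0.345571] / 0.327271 = 2.924360
d₂ = d₁ − σ√T = 2.924360 − 0.327271 = 2.597089
N(d₁) = 0.998274,  N(d₂) = 0.995299,  e^(−rT) = 0.746756
E₀ = V₀·N(d₁) − D·e^(−rT)·N(d₂)
   = 83.9538·0.998274 − 45.5485·0.746756·0.995299 = 49.955209
B₀ = V₀ − E₀ = 83.9538 − 49.955209 = 33.998591
spread = −(1/T)·ln(B₀/D) − r = −(1/6.4463)·ln(33.998591/45.5485) − 0.0453 = 0.00006845
in basis points: 0.00006845 × 10⁴ = 0.6845 bp

spread=0.6845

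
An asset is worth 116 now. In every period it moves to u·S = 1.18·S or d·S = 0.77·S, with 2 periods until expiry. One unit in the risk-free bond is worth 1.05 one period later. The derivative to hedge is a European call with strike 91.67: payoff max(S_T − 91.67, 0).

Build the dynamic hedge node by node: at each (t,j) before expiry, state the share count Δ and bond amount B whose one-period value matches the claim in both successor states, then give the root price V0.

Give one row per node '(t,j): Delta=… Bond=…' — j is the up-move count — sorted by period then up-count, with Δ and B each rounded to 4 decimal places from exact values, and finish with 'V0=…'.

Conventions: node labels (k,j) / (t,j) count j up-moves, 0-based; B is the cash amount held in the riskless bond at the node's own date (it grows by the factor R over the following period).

(0,0): Delta=0.8546 Bond=-64.1981
(1,0): Delta=0.3749 Bond=-24.5534
(1,1): Delta=1.0000 Bond=-87.3048
V0=34.9402

Risk-neutral probability p* = (R−d)/(u−d) = (1.05−0.77)/(1.18−0.77) = 0.6829.
Payoffs at expiry: V(2,0)=0.0000, V(2,1)=13.7276, V(2,2)=69.8484
  t=1,j=0: stock 89.3200 → up 105.3976 (V=13.7276), down 68.7764 (V=0.0000). Price 8.9285; hedge Δ=0.3749, bond B=-24.5534.
  t=1,j=1: stock 136.8800 → up 161.5184 (V=69.8484), down 105.3976 (V=13.7276). Price 49.5752; hedge Δ=1.0000, bond B=-87.3048.
  t=0,j=0: stock 116.0000 → up 136.8800 (V=49.5752), down 89.3200 (V=8.9285). Price 34.9402; hedge Δ=0.8546, bond B=-64.1981.
Sanity check at the root: Δ(0,0)·S0 + B(0,0) reproduces V0 = 34.9402.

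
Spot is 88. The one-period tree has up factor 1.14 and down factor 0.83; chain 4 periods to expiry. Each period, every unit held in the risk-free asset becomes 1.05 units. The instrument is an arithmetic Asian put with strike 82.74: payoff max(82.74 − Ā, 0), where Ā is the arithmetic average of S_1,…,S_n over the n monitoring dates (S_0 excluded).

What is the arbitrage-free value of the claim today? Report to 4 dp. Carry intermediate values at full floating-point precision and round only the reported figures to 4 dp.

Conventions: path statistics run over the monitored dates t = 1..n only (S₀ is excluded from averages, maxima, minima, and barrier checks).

No-arbitrage gives p* = (R−d)/(u−d) = 0.7097: enumerate every path, weight its payoff by its p*-probability, and discount by R^4.
Enumerate all 2^4 = 16 price paths (U = up ×1.14, D = down ×0.83); each path with k up-moves has probability p*^k·(1−p*)^(4−k).
DDDD: Ā=56.4359, payoff=26.3041, prob=0.007104
UDDD: Ā=77.5144, payoff=5.2256, prob=0.017366
DUDD: Ā=70.6944, payoff=12.0456, prob=0.017366
UUDD: Ā=97.0984, payoff=0.0000, prob=0.042451
DDUD: Ā=65.0338, payoff=17.7062, prob=0.017366
UDUD: Ā=89.3236, payoff=0.0000, prob=0.042451
DUUD: Ā=82.5036, payoff=0.2364, prob=0.042451
UUUD: Ā=113.3182, payoff=0.0000, prob=0.103768
DDDU: Ā=60.3355, payoff=22.4045, prob=0.017366
UDDU: Ā=82.8705, payoff=0.0000, prob=0.042451
DUDU: Ā=76.0505, payoff=6.6895, prob=0.042451
UUDU: Ā=104.4549, payoff=0.0000, prob=0.103768
DDUU: Ā=70.3899, payoff=12.3501, prob=0.042451
UDUU: Ā=96.6801, payoff=0.0000, prob=0.103768
DUUU: Ā=89.8601, payoff=0.0000, prob=0.103768
UUUU: Ā=123.4223, payoff=0.0000, prob=0.253655
Price = Σ prob·payoff / R^4 = 2.001652 / 1.215506 = 1.6468

price = 1.6468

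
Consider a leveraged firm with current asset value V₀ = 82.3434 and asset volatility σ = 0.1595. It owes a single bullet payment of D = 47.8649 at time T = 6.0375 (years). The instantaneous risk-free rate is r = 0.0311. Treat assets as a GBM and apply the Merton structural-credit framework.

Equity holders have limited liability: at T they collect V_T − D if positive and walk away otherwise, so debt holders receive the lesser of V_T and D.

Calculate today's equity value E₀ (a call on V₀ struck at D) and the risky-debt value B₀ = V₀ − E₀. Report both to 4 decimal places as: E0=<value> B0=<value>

With assets at 82.3434 and a single debt payment of 47.8649 at 6.0375 years:
d₁ = [ln(V₀/D) + (r + σ²/2)T] / (σ√T)
   = [ln(82.3434/47.8649) + (0.0311 + 0.5·0.1595²)·6.0375] / (0.1595·√6.0375)
   = [0.542516 + 0.264564] / 0.391913 = 2.059336
d₂ = d₁ − σ√T = 2.059336 − 0.391913 = 1.667424
N(d₁) = 0.980269,  N(d₂) = 0.952285,  e^(−rT) = 0.828808
E₀ = V₀·N(d₁) − D·e^(−rT)·N(d₂)
   = 82.3434·0.980269 − 47.8649·0.828808·0.952285 = 42.940746
B₀ = V₀ − E₀ = 82.3434 − 42.940746 = 39.402654

E0=42.9407 B0=39.4027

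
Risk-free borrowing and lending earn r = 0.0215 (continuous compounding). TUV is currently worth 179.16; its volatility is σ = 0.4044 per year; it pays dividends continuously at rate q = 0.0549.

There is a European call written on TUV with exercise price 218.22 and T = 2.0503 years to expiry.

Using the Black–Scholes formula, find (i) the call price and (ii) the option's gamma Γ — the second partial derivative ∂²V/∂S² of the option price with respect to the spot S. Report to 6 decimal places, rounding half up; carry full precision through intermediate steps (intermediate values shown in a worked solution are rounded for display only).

price = 21.857092
Γ = 0.003387

σ√T = 0.4044·√2.0503 = 0.579055
d₁ = (ln(S/K) + (r−q+σ²/2)T) / (σ√T) = (ln(179.16/218.22) + (0.0215−0.0549+0.4044²/2)·2.0503) / 0.579055 = (-0.197224 + 0.099172) / 0.579055 = -0.169331
d₂ = d₁ − σ√T = -0.169331 − 0.579055 = -0.748386
e^{−rT} = 0.956876
e^{−qT} = 0.893542
N(d₁) = 0.432768,  N(d₂) = 0.227114
Call price V = S·e^{−qT}·N(d₁) − K·e^{−rT}·N(d₂) = 69.280565 − 47.423472 = 21.857092
φ(d₁) = (1/√(2π))·e^{−d₁²/2} = 0.393264
Γ = e^{−qT}·φ(d₁) / (S·σ·√T) = 0.003387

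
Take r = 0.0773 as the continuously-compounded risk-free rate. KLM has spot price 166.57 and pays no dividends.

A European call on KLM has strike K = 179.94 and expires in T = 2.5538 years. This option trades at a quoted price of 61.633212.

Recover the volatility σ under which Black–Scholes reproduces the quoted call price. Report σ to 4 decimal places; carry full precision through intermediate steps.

At σ = 0.5318 the Black–Scholes value reproduces the quote:
σ√T = 0.5318·√2.5538 = 0.849849
d₁ = (ln(S/K) + (r+σ²/2)T) / (σ√T) = (ln(166.57/179.94) + (0.0773+0.5318²/2)·2.5538) / 0.849849 = (-0.077208 + 0.558530) / 0.849849 = 0.566362
d₂ = d₁ − σ√T = 0.566362 − 0.849849 = -0.283487
e^{−rT} = 0.820855
N(d₁) = 0.714426,  N(d₂) = 0.388402
V = S·N(d₁) − K·e^{−rT}·N(d₂) = 119.001989 − 57.368777 = 61.633212 (equal to the quote); since ∂V/∂σ > 0 for all σ, the implied volatility is unique

sigma = 0.5318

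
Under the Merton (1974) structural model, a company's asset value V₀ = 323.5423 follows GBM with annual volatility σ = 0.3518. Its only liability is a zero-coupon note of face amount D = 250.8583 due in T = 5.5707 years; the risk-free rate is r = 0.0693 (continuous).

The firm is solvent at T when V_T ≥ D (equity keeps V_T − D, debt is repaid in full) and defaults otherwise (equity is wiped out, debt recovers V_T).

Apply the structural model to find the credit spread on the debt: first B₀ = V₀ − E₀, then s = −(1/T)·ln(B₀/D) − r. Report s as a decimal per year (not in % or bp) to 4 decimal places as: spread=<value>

Apply the equity-as-call identities (strike 250.8583, horizon 5.5707 years):
d₁ = [ln(V₀/D) + (r + σ²/2)T] / (σ√T)
   = [ln(323.5423/250.8583) + (0.0693 + 0.5·0.3518²)·5.5707] / (0.3518·√5.5707)
   = [0.254442 + 0.730773] / 0.830330 = 1.186534
d₂ = d₁ − σ√T = 1.186534 − 0.830330 = 0.356204
N(d₁) = 0.882294,  N(d₂) = 0.639156,  e^(−rT) = 0.679737
E₀ = V₀·N(d₁) − D·e^(−rT)·N(d₂)
   = 323.5423·0.882294 − 250.8583·0.679737·0.639156 = 176.472125
B₀ = V₀ − E₀ = 323.5423 − 176.472125 = 147.070175
spread = −(1/T)·ln(B₀/D) − r = −(1/5.5707)·ln(147.070175/250.8583) − 0.0693 = 0.02655481

spread=0.0266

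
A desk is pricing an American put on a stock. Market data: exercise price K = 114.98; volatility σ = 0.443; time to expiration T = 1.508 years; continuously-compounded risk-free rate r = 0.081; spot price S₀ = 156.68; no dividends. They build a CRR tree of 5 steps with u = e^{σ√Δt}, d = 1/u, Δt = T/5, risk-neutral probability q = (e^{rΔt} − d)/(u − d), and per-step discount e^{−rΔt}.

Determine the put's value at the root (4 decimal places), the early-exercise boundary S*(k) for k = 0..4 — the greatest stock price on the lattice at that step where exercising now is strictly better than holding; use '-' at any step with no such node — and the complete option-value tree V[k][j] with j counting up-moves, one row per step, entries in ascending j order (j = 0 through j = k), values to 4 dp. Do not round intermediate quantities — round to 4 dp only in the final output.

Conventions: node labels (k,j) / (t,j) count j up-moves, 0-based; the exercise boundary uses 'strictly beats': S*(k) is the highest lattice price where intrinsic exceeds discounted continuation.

price = 8.3479
boundary = - - - 75.5159 59.2080
tree:
8.3479
14.4388 2.4250
24.3244 4.8706 0.0000
39.4641 9.7826 0.0000 0.0000
55.7720 19.6485 0.0000 0.0000 0.0000
68.5582 39.4641 0.0000 0.0000 0.0000 0.0000

Δt=0.30160  u=1.27543  d=0.78405  q=0.48980  discount=0.97587
step 5 (expiry): payoffs max(K−S,0) = 68.5582 39.4641 0.0000 0.0000 0.0000 0.0000
step 4: (k=4,j=0): S=59.2080, K−S=55.7720, hold=52.9971 ⇒ V=55.7720 exercise | (k=4,j=1): S=96.3157, K−S=18.6643, hold=19.6485 ⇒ V=19.6485 continue | (k=4,j=2): S=156.6800, K−S=0.0000, hold=0.0000 ⇒ V=0.0000 continue | (k=4,j=3): S=254.8767, K−S=0.0000, hold=0.0000 ⇒ V=0.0000 continue | (k=4,j=4): S=414.6168, K−S=0.0000, hold=0.0000 ⇒ V=0.0000 continue  boundary S*=59.2080
step 3: (k=3,j=0): S=75.5159, K−S=39.4641, hold=37.1596 ⇒ V=39.4641 exercise | (k=3,j=1): S=122.8444, K−S=0.0000, hold=9.7826 ⇒ V=9.7826 continue | (k=3,j=2): S=199.8352, K−S=0.0000, hold=0.0000 ⇒ V=0.0000 continue | (k=3,j=3): S=325.0787, K−S=0.0000, hold=0.0000 ⇒ V=0.0000 continue  boundary S*=75.5159
step 2: (k=2,j=0): S=96.3157, K−S=18.6643, hold=24.3244 ⇒ V=24.3244 continue | (k=2,j=1): S=156.6800, K−S=0.0000, hold=4.8706 ⇒ V=4.8706 continue | (k=2,j=2): S=254.8767, K−S=0.0000, hold=0.0000 ⇒ V=0.0000 continue  boundary S*=-
step 1: (k=1,j=0): S=122.8444, K−S=0.0000, hold=14.4388 ⇒ V=14.4388 continue | (k=1,j=1): S=199.8352, K−S=0.0000, hold=2.4250 ⇒ V=2.4250 continue  boundary S*=-
step 0: (k=0,j=0): S=156.6800, K−S=0.0000, hold=8.3479 ⇒ V=8.3479 continue  boundary S*=-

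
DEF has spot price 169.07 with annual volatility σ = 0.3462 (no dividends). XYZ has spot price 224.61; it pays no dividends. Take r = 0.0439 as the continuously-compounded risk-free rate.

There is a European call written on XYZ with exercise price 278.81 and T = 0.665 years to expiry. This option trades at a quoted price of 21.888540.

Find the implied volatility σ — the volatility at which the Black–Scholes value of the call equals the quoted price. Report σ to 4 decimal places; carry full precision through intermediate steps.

At σ = 0.5127 the Black–Scholes value reproduces the quote:
σ√T = 0.5127·√0.665 = 0.418094
d₁ = (ln(S/K) + (r+σ²/2)T) / (σ√T) = (ln(224.61/278.81) + (0.0439+0.5127²/2)·0.665) / 0.418094 = (-0.216165 + 0.116595) / 0.418094 = -0.238152
d₂ = d₁ − σ√T = -0.238152 − 0.418094 = -0.656247
e^{−rT} = 0.971229
N(d₁) = 0.405881,  N(d₂) = 0.255833
V = S·N(d₁) − K·e^{−rT}·N(d₂) = 91.165039 − 69.276499 = 21.888540 (the quoted price), and the Black–Scholes price is strictly increasing in σ, so σ is unique

sigma = 0.5127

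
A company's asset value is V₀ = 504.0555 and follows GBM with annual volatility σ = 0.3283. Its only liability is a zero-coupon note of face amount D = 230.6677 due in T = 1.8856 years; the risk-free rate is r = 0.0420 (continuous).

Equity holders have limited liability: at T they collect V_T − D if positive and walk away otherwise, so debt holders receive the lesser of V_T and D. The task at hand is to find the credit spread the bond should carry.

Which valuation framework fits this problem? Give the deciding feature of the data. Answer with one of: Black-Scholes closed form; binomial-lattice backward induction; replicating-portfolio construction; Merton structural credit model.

framework: Merton structural credit model

Key observation: with the firm-asset dynamics (V₀ = 504.0555) and a single zero-coupon liability of face 230.6677 given, debt value, spread, and default probability all derive from the option view of the balance sheet.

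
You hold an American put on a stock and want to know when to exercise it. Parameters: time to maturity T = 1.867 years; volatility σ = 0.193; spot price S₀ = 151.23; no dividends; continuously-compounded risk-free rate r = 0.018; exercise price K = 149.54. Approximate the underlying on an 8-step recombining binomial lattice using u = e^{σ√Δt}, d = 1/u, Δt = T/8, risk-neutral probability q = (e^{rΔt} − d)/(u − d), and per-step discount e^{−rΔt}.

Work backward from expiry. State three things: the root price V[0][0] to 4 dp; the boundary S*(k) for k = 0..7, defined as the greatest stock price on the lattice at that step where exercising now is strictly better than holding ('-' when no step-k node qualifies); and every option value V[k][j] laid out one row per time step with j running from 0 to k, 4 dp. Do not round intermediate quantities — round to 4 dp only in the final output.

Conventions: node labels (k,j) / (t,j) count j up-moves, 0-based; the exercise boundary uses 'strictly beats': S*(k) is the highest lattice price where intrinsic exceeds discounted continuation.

Δt=0.23337, u=1.09772, d=0.91098, q=0.49925, disc=e^(-rΔt)=0.99581
k=8 terminal: V=max(K-S,0) → 77.8098 63.1057 45.3874 24.0370 0.0000 0.0000 0.0000 0.0000 0.0000
k=7: j=0 S=78.7398 intr=70.8002 cont=70.1733 V=70.8002[EX]; j=1 S=94.8808 intr=54.6592 cont=54.0324 V=54.6592[EX]; j=2 S=114.3305 intr=35.2095 cont=34.5826 V=35.2095[EX]; j=3 S=137.7673 intr=11.7727 cont=11.9861 V=11.9861[hold]; j=4 S=166.0083 intr=0.0000 cont=0.0000 V=0.0000[hold]; j=5 S=200.0386 intr=0.0000 cont=0.0000 V=0.0000[hold]; j=6 S=241.0448 intr=0.0000 cont=0.0000 V=0.0000[hold]; j=7 S=290.4569 intr=0.0000 cont=0.0000 V=0.0000[hold]  S*(7)=114.3305
k=6: j=0 S=86.4343 intr=63.1057 cont=62.4788 V=63.1057[EX]; j=1 S=104.1526 intr=45.3874 cont=44.7605 V=45.3874[EX]; j=2 S=125.5030 intr=24.0370 cont=23.5162 V=24.0370[EX]; j=3 S=151.2300 intr=0.0000 cont=5.9769 V=5.9769[hold]; j=4 S=182.2308 intr=0.0000 cont=0.0000 V=0.0000[hold]; j=5 S=219.5866 intr=0.0000 cont=0.0000 V=0.0000[hold]; j=6 S=264.5999 intr=0.0000 cont=0.0000 V=0.0000[hold]  S*(6)=125.5030
k=5: j=0 S=94.8808 intr=54.6592 cont=54.0324 V=54.6592[EX]; j=1 S=114.3305 intr=35.2095 cont=34.5826 V=35.2095[EX]; j=2 S=137.7673 intr=11.7727 cont=14.9575 V=14.9575[hold]; j=3 S=166.0083 intr=0.0000 cont=2.9804 V=2.9804[hold]; j=4 S=200.0386 intr=0.0000 cont=0.0000 V=0.0000[hold]; j=5 S=241.0448 intr=0.0000 cont=0.0000 V=0.0000[hold]  S*(5)=114.3305
k=4: j=0 S=104.1526 intr=45.3874 cont=44.7605 V=45.3874[EX]; j=1 S=125.5030 intr=24.0370 cont=24.9935 V=24.9935[hold]; j=2 S=151.2300 intr=0.0000 cont=8.9403 V=8.9403[hold]; j=3 S=182.2308 intr=0.0000 cont=1.4862 V=1.4862[hold]; j=4 S=219.5866 intr=0.0000 cont=0.0000 V=0.0000[hold]  S*(4)=104.1526
k=3: j=0 S=114.3305 intr=35.2095 cont=35.0582 V=35.2095[EX]; j=1 S=137.7673 intr=11.7727 cont=16.9078 V=16.9078[hold]; j=2 S=166.0083 intr=0.0000 cont=5.1969 V=5.1969[hold]; j=3 S=200.0386 intr=0.0000 cont=0.7411 V=0.7411[hold]  S*(3)=114.3305
k=2: j=0 S=125.5030 intr=24.0370 cont=25.9631 V=25.9631[hold]; j=1 S=151.2300 intr=0.0000 cont=11.0148 V=11.0148[hold]; j=2 S=182.2308 intr=0.0000 cont=2.9599 V=2.9599[hold]  S*(2)=-
k=1: j=0 S=137.7673 intr=11.7727 cont=18.4226 V=18.4226[hold]; j=1 S=166.0083 intr=0.0000 cont=6.9641 V=6.9641[hold]  S*(1)=-
k=0: j=0 S=151.2300 intr=0.0000 cont=12.6487 V=12.6487[hold]  S*(0)=-

price = 12.6487
boundary = - - - 114.3305 104.1526 114.3305 125.5030 114.3305
tree:
12.6487
18.4226 6.9641
25.9631 11.0148 2.9599
35.2095 16.9078 5.1969 0.7411
45.3874 24.9935 8.9403 1.4862 0.0000
54.6592 35.2095 14.9575 2.9804 0.0000 0.0000
63.1057 45.3874 24.0370 5.9769 0.0000 0.0000 0.0000
70.8002 54.6592 35.2095 11.9861 0.0000 0.0000 0.0000 0.0000
77.8098 63.1057 45.3874 24.0370 0.0000 0.0000 0.0000 0.0000 0.0000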